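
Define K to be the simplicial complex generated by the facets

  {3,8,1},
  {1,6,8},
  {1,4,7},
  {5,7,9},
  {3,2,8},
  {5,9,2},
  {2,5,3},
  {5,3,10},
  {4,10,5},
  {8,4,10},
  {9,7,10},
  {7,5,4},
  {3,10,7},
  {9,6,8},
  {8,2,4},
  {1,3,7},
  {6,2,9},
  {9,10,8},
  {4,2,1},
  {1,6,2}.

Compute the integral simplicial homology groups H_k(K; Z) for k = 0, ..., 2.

Take the total order 1 < 2 < 3 < 4 < 5 < 6 < 7 < 8 < 9 < 10 on the vertex set. Then K (dimension 2) consists of the simplices:

  0-simplices (10): [1], [2], [3], [4], [5], [6], [7], [8], [9], [10]
  1-simplices (30): (30 of them)
  2-simplices (20): (20 of them)

so the chain groups are C_0 ≅ Z^10, C_1 ≅ Z^30, C_2 ≅ Z^20.

∂_1: C_1 → C_0 is given by ∂[p,q] = [q] − [p]. For instance
  ∂[1,2] = [2] − [1].
As a 10×30 matrix over Z this has rank 9, with invariant factors (1,1,1,1,1,1,1,1,1).

∂_2: C_2 → C_1 maps a triangle to the signed sum of its edges. For instance
  ∂[4,5,10] = [5,10] − [4,10] + [4,5],
  ∂[4,5,7] = [5,7] − [4,7] + [4,5].
This gives a 30×20 integer matrix of rank 20; reducing to Smith normal form yields diagonal entries (1,1,1,1,1,1,1,1,1,1,1,1,1,1,1,1,1,1,1,2).

Now H_k = ker ∂_k / im ∂_{k+1}, so:

  H_0: rank C_0 − rank ∂_1 = 10 − 9 = 1, and the invariant factors of ∂_1 are all 1, so H_0 = Z.
  H_1: rank ker ∂_1 − rank ∂_2 = (30 − 9) − 20 = 1, and ∂_2 has invariant factor 2 > 1, so H_1 = Z × Z/2.
  H_2: rank ker ∂_2 − rank ∂_3 = (20 − 20) − 0 = 0, and there is no ∂_3, so H_2 = 0.

(K is a triangulation of the Klein bottle.)

H_0 ≅ Z,  H_1 ≅ Z × Z/2,  H_2 = 0.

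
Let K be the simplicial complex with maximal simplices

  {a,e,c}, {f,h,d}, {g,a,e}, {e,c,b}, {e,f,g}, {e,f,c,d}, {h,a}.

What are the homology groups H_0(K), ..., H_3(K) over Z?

H_0 ≅ Z,  H_1 ≅ Z,  H_2 = 0,  H_3 = 0.

We work with the vertex ordering a < b < c < d < e < f < g < h. The simplices of K, each written with vertices in increasing order, are:

  0-simplices (8): a, b, c, d, e, f, g, h
  1-simplices (16): ac, ae, ag, ah, bc, be, cd, ce, cf, de, df, dh, ef, eg, fg, fh
  2-simplices (9): ace, aeg, bce, cde, cdf, cef, def, dfh, efg
  3-simplices (1): cdef

so the chain groups are C_0 ≅ Z^8, C_1 ≅ Z^16, C_2 ≅ Z^9, C_3 ≅ Z^1.

The boundary map ∂_1: C_1 → C_0 is given by ∂[p,q] = [q] − [p].
This gives a 8×16 integer matrix of rank 7; reducing to Smith normal form yields diagonal entries (1,1,1,1,1,1,1).

The boundary map ∂_2: C_2 → C_1 acts by ∂[p,q,r] = [q,r] − [p,r] + [p,q]. For instance
  ∂dfh = fh − dh + df,
  ∂cdf = df − cf + cd.
This gives a 16×9 integer matrix of rank 8; reducing to Smith normal form yields diagonal entries (1,1,1,1,1,1,1,1).

Boundary ∂_3: C_3 → C_2 sends each 3-simplex σ to the alternating sum Σ_i (−1)^i (σ with its i-th vertex removed). For instance
  ∂cdef = def − cef + cdf − cde.
As a 9×1 matrix over Z this has rank 1, with invariant factors (1).

Now H_k = ker ∂_k / im ∂_{k+1}, so:

  H_0: rank C_0 − rank ∂_1 = 8 − 7 = 1, and the invariant factors of ∂_1 are all 1, so H_0 = Z.
  H_1: rank ker ∂_1 − rank ∂_2 = (16 − 7) − 8 = 1, and the invariant factors of ∂_2 are all 1, so H_1 = Z.
  H_2: rank ker ∂_2 − rank ∂_3 = (9 − 8) − 1 = 0, and the invariant factors of ∂_3 are all 1, so H_2 = 0.
  H_3: rank ker ∂_3 − rank ∂_4 = (1 − 1) − 0 = 0, and there is no ∂_4, so H_3 = 0.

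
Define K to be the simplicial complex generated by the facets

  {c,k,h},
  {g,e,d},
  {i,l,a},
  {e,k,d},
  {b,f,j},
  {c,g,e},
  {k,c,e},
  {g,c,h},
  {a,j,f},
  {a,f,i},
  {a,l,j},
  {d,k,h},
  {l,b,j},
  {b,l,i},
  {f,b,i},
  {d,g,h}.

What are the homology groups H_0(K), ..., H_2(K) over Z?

H_0 = Z^2,  H_1 = 0,  H_2 = Z^2.

K has 12 vertices, 24 edges, 16 triangles.
rank ∂_0 = 0, rank ∂_1 = 10 ⇒ b_0 = 12 − 0 − 10 = 2; all invariant factors of ∂_1 are 1 so no torsion. So H_0 ≅ Z^2.
rank ∂_1 = 10, rank ∂_2 = 14 ⇒ b_1 = 24 − 10 − 14 = 0; all invariant factors of ∂_2 are 1 so no torsion. So H_1 ≅ 0.
rank ∂_2 = 14, rank ∂_3 = 0 ⇒ b_2 = 16 − 14 − 0 = 2. So H_2 ≅ Z^2.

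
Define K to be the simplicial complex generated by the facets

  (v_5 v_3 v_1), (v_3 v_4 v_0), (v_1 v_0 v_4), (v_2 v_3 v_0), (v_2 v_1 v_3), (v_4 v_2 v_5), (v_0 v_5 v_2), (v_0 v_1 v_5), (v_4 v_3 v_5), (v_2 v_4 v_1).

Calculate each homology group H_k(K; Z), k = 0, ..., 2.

Take the total order v_0 < v_1 < v_2 < v_3 < v_4 < v_5 on the vertex set. Then K (dimension 2) consists of the simplices:

  0-simplices (6): [v_0], [v_1], [v_2], [v_3], [v_4], [v_5]
  1-simplices (15): (15 of them)
  2-simplices (10): [v_0,v_1,v_4], [v_0,v_1,v_5], [v_0,v_2,v_3], [v_0,v_2,v_5], [v_0,v_3,v_4], [v_1,v_2,v_3], [v_1,v_2,v_4], [v_1,v_3,v_5], [v_2,v_4,v_5], [v_3,v_4,v_5]

Hence C_0 ≅ Z^6, C_1 ≅ Z^15, C_2 ≅ Z^10.

∂_1: C_1 → C_0 maps an edge to its endpoints' difference, ∂[p,q] = q − p. For instance
  ∂[v_0,v_2] = [v_2] − [v_0].
The 6×15 boundary matrix has rank 5 and Smith normal form diag(1,1,1,1,1).

Boundary ∂_2: C_2 → C_1 maps a triangle to the signed sum of its edges. For instance
  ∂[v_0,v_3,v_4] = [v_3,v_4] − [v_0,v_4] + [v_0,v_3],
  ∂[v_3,v_4,v_5] = [v_4,v_5] − [v_3,v_5] + [v_3,v_4].
As a 15×10 matrix over Z this has rank 10, with invariant factors (1,1,1,1,1,1,1,1,1,2).

From H_k ≅ ker(∂_k) / im(∂_{k+1}) we obtain:

  H_0: rank C_0 − rank ∂_1 = 6 − 5 = 1, and the invariant factors of ∂_1 are all 1, so H_0 = Z.
  H_1: rank ker ∂_1 − rank ∂_2 = (15 − 5) − 10 = 0, and ∂_2 has invariant factor 2 > 1, so H_1 = Z/2Z.
  H_2: rank ker ∂_2 − rank ∂_3 = (10 − 10) − 0 = 0, and there is no ∂_3, so H_2 = 0.

As a check, the Euler characteristic is 6 − 15 + 10 = 1, which agrees with 1 − 0 + 0 = 1.

H_0 = Z,  H_1 = Z/2Z,  H_2 = 0.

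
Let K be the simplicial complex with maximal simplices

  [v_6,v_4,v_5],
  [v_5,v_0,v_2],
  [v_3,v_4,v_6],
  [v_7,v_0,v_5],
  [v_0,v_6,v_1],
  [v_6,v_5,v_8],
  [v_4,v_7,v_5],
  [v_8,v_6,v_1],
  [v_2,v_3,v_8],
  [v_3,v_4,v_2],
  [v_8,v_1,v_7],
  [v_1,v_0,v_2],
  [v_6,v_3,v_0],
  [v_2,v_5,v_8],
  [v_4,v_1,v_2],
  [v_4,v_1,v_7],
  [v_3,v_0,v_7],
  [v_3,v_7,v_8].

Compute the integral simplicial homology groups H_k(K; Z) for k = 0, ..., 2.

We work with the vertex ordering v_0 < v_1 < v_2 < v_3 < v_4 < v_5 < v_6 < v_7 < v_8. The simplices of K, each written with vertices in increasing order, are:

  0-simplices (9): [v_0], [v_1], [v_2], [v_3], [v_4], [v_5], [v_6], [v_7], [v_8]
  1-simplices (27): (27 of them)
  2-simplices (18): (18 of them)

so the chain groups are C_0 ≅ Z^9, C_1 ≅ Z^27, C_2 ≅ Z^18.

∂_1: C_1 → C_0 maps an edge to its endpoints' difference, ∂[p,q] = q − p. For instance
  ∂[v_3,v_8] = [v_8] − [v_3].
This gives a 9×27 integer matrix of rank 8; reducing to Smith normal form yields diagonal entries (1,1,1,1,1,1,1,1).

The boundary map ∂_2: C_2 → C_1 acts by ∂[p,q,r] = [q,r] − [p,r] + [p,q]. For instance
  ∂[v_0,v_3,v_7] = [v_3,v_7] − [v_0,v_7] + [v_0,v_3],
  ∂[v_1,v_6,v_8] = [v_6,v_8] − [v_1,v_8] + [v_1,v_6].
The 27×18 boundary matrix has rank 17 and Smith normal form diag(1,1,1,1,1,1,1,1,1,1,1,1,1,1,1,1,1).

Now H_k = ker ∂_k / im ∂_{k+1}, so:

  H_0: rank C_0 − rank ∂_1 = 9 − 8 = 1, and the invariant factors of ∂_1 are all 1, so H_0 ≅ Z.
  H_1: rank ker ∂_1 − rank ∂_2 = (27 − 8) − 17 = 2, and the invariant factors of ∂_2 are all 1, so H_1 ≅ Z^2.
  H_2: rank ker ∂_2 − rank ∂_3 = (18 − 17) − 0 = 1, and there is no ∂_3, so H_2 ≅ Z.

(K is a triangulation of the torus T^2.)

H_0 ≅ Z,  H_1 ≅ Z^2,  H_2 ≅ Z.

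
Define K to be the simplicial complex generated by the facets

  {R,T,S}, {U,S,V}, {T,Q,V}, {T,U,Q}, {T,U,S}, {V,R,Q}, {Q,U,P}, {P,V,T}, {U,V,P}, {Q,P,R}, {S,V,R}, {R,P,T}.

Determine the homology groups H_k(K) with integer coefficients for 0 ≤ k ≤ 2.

H_0 = Z,  H_1 = Z/2,  H_2 = 0.

Fix the vertex order P < Q < R < S < T < U < V and write every simplex with vertices in increasing order. Then dim K = 2 and the simplices of K are:

  0-simplices (7): P, Q, R, S, T, U, V
  1-simplices (18): PQ, PR, PT, PU, PV, QR, QT, QU, QV, RS, RT, RV, ST, SU, SV, TU, TV, UV
  2-simplices (12): PQR, PQU, PRT, PTV, PUV, QRV, QTU, QTV, RST, RSV, STU, SUV

so the chain groups are C_0 ≅ Z^7, C_1 ≅ Z^18, C_2 ≅ Z^12.

∂_1: C_1 → C_0 sends each edge [p,q] (with p < q) to q − p. For instance
  ∂TV = V − T.
The resulting 7×18 matrix has rank 6, and its Smith normal form has invariant factors (1,1,1,1,1,1).

The boundary map ∂_2: C_2 → C_1 acts by ∂[p,q,r] = [q,r] − [p,r] + [p,q]. For instance
  ∂PUV = UV − PV + PU,
  ∂PQU = QU − PU + PQ.
The resulting 18×12 matrix has rank 12, and its Smith normal form has invariant factors (1,1,1,1,1,1,1,1,1,1,1,2).

Reading off H_k = ker ∂_k / im ∂_{k+1}:

  H_0: rank C_0 − rank ∂_1 = 7 − 6 = 1, and the invariant factors of ∂_1 are all 1, so H_0 ≅ Z.
  H_1: rank ker ∂_1 − rank ∂_2 = (18 − 6) − 12 = 0, and ∂_2 has invariant factor 2 > 1, so H_1 ≅ Z/2.
  H_2: rank ker ∂_2 − rank ∂_3 = (12 − 12) − 0 = 0, and there is no ∂_3, so H_2 ≅ 0.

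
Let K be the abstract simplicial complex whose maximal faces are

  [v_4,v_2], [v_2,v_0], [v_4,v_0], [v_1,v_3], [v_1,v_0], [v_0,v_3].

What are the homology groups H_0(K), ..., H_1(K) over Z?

Order the vertices as v_0 < v_1 < v_2 < v_3 < v_4. Listing each simplex with vertices in this order, K has dimension 1 with simplices:

  0-simplices (5): [v_0], [v_1], [v_2], [v_3], [v_4]
  1-simplices (6): [v_0,v_1], [v_0,v_2], [v_0,v_3], [v_0,v_4], [v_1,v_3], [v_2,v_4]

so the chain groups are C_0 ≅ Z^5, C_1 ≅ Z^6.

The boundary map ∂_1: C_1 → C_0 is given by ∂[p,q] = [q] − [p].
As a 5×6 matrix over Z this has rank 4, with invariant factors (1,1,1,1).

Now H_k = ker ∂_k / im ∂_{k+1}, so:

  H_0: rank C_0 − rank ∂_1 = 5 − 4 = 1, and the invariant factors of ∂_1 are all 1, so H_0 = Z.
  H_1: rank ker ∂_1 − rank ∂_2 = (6 − 4) − 0 = 2, and there is no ∂_2, so H_1 = Z^2.

(K is a triangulation of a wedge of 2 circles.)

H_0 ≅ Z,  H_1 ≅ Z^2.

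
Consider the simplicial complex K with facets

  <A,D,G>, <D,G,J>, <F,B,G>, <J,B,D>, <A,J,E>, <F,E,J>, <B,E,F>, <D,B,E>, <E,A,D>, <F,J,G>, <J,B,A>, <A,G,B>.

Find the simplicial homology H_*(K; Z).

H_0 ≅ Z,  H_1 ≅ Z/2Z,  H_2 = 0.

We work with the vertex ordering A < B < D < E < F < G < J. The simplices of K, each written with vertices in increasing order, are:

  0-simplices (7): A, B, D, E, F, G, J
  1-simplices (18): AB, AD, AE, AG, AJ, BD, BE, BF, BG, BJ, DE, DG, DJ, EF, EJ, FG, FJ, GJ
  2-simplices (12): ABG, ABJ, ADE, ADG, AEJ, BDE, BDJ, BEF, BFG, DGJ, EFJ, FGJ

giving chain groups C_0 ≅ Z^7, C_1 ≅ Z^18, C_2 ≅ Z^12.

Boundary ∂_1: C_1 → C_0 maps an edge to its endpoints' difference, ∂[p,q] = q − p. For instance
  ∂DJ = J − D.
The 7×18 boundary matrix has rank 6 and Smith normal form diag(1,1,1,1,1,1).

∂_2: C_2 → C_1 sends each 2-simplex [p,q,r] to [q,r] − [p,r] + [p,q]. For instance
  ∂AEJ = EJ − AJ + AE,
  ∂BDE = DE − BE + BD.
The 18×12 boundary matrix has rank 12 and Smith normal form diag(1,1,1,1,1,1,1,1,1,1,1,2).

Reading off H_k = ker ∂_k / im ∂_{k+1}:

  H_0: rank C_0 − rank ∂_1 = 7 − 6 = 1, and the invariant factors of ∂_1 are all 1, so H_0 ≅ Z.
  H_1: rank ker ∂_1 − rank ∂_2 = (18 − 6) − 12 = 0, and ∂_2 has invariant factor 2 > 1, so H_1 ≅ Z/2Z.
  H_2: rank ker ∂_2 − rank ∂_3 = (12 − 12) − 0 = 0, and there is no ∂_3, so H_2 ≅ 0.

As a check, the Euler characteristic is 7 − 18 + 12 = 1, which agrees with 1 − 0 + 0 = 1.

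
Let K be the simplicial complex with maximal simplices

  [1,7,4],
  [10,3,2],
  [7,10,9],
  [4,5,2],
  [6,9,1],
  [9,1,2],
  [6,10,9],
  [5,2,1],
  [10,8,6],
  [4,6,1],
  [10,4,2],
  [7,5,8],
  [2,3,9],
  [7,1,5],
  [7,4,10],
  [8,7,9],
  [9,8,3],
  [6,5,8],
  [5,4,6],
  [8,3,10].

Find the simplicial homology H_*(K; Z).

Fix the vertex order 1 < 2 < 3 < 4 < 5 < 6 < 7 < 8 < 9 < 10 and write every simplex with vertices in increasing order. Then dim K = 2 and the simplices of K are:

  0-simplices (10): [1], [2], [3], [4], [5], [6], [7], [8], [9], [10]
  1-simplices (30): (30 of them)
  2-simplices (20): (20 of them)

so the chain groups are C_0 ≅ Z^10, C_1 ≅ Z^30, C_2 ≅ Z^20.

The boundary map ∂_1: C_1 → C_0 sends each edge [p,q] (with p < q) to q − p. For instance
  ∂[1,7] = [7] − [1].
This gives a 10×30 integer matrix of rank 9; reducing to Smith normal form yields diagonal entries (1,1,1,1,1,1,1,1,1).

Boundary ∂_2: C_2 → C_1 acts by ∂[p,q,r] = [q,r] − [p,r] + [p,q]. For instance
  ∂[5,7,8] = [7,8] − [5,8] + [5,7],
  ∂[1,5,7] = [5,7] − [1,7] + [1,5].
This gives a 30×20 integer matrix of rank 20; reducing to Smith normal form yields diagonal entries (1,1,1,1,1,1,1,1,1,1,1,1,1,1,1,1,1,1,1,2).

Reading off H_k = ker ∂_k / im ∂_{k+1}:

  H_0: rank C_0 − rank ∂_1 = 10 − 9 = 1, and the invariant factors of ∂_1 are all 1, so H_0 = Z.
  H_1: rank ker ∂_1 − rank ∂_2 = (30 − 9) − 20 = 1, and ∂_2 has invariant factor 2 > 1, so H_1 = Z ⊕ Z/2Z.
  H_2: rank ker ∂_2 − rank ∂_3 = (20 − 20) − 0 = 0, and there is no ∂_3, so H_2 = 0.

As a check, the Euler characteristic is 10 − 30 + 20 = 0, which agrees with 1 − 1 + 0 = 0.

H_0 ≅ Z,  H_1 ≅ Z ⊕ Z/2Z,  H_2 = 0.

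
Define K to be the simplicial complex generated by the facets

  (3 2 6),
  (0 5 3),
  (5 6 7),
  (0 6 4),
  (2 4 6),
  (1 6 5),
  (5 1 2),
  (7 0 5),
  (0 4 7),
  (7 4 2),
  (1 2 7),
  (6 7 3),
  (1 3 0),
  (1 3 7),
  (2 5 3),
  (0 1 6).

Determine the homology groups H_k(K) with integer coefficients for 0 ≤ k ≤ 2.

We work with the vertex ordering 0 < 1 < 2 < 3 < 4 < 5 < 6 < 7. The simplices of K, each written with vertices in increasing order, are:

  0-simplices (8): [0], [1], [2], [3], [4], [5], [6], [7]
  1-simplices (24): (24 of them)
  2-simplices (16): [0,1,3], [0,1,6], [0,3,5], [0,4,6], [0,4,7], [0,5,7], [1,2,5], [1,2,7], [1,3,7], [1,5,6], [2,3,5], [2,3,6], [2,4,6], [2,4,7], [3,6,7], [5,6,7]

Hence C_0 ≅ Z^8, C_1 ≅ Z^24, C_2 ≅ Z^16.

Boundary ∂_1: C_1 → C_0 maps an edge to its endpoints' difference, ∂[p,q] = q − p.
As a 8×24 matrix over Z this has rank 7, with invariant factors (1,1,1,1,1,1,1).

The boundary map ∂_2: C_2 → C_1 sends each 2-simplex [p,q,r] to [q,r] − [p,r] + [p,q]. For instance
  ∂[0,3,5] = [3,5] − [0,5] + [0,3],
  ∂[2,4,7] = [4,7] − [2,7] + [2,4].
The 24×16 boundary matrix has rank 15 and Smith normal form diag(1,1,1,1,1,1,1,1,1,1,1,1,1,1,1).

From H_k ≅ ker(∂_k) / im(∂_{k+1}) we obtain:

  H_0: rank C_0 − rank ∂_1 = 8 − 7 = 1, and the invariant factors of ∂_1 are all 1, so H_0 = Z.
  H_1: rank ker ∂_1 − rank ∂_2 = (24 − 7) − 15 = 2, and the invariant factors of ∂_2 are all 1, so H_1 = Z^2.
  H_2: rank ker ∂_2 − rank ∂_3 = (16 − 15) − 0 = 1, and there is no ∂_3, so H_2 = Z.

(K is a triangulation of the torus T^2.)

H_0 ≅ Z,  H_1 ≅ Z^2,  H_2 ≅ Z.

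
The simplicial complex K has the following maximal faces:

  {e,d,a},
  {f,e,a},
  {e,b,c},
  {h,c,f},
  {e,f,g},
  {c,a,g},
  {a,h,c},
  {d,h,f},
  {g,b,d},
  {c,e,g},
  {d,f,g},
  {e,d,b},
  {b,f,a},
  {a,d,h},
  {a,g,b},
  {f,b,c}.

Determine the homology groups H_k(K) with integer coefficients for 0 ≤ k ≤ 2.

Order the vertices as a < b < c < d < e < f < g < h. Listing each simplex with vertices in this order, K has dimension 2 with simplices:

  0-simplices (8): a, b, c, d, e, f, g, h
  1-simplices (24): ab, ac, ad, ae, af, ag, ah, bc, bd, be, bf, bg, ce, cf, cg, ch, de, df, dg, dh, ef, eg, fg, fh
  2-simplices (16): abf, abg, acg, ach, ade, adh, aef, bce, bcf, bde, bdg, ceg, cfh, dfg, dfh, efg

so the chain groups are C_0 ≅ Z^8, C_1 ≅ Z^24, C_2 ≅ Z^16.

∂_1: C_1 → C_0 maps an edge to its endpoints' difference, ∂[p,q] = q − p. For instance
  ∂af = f − a.
This gives a 8×24 integer matrix of rank 7; reducing to Smith normal form yields diagonal entries (1,1,1,1,1,1,1).

The boundary map ∂_2: C_2 → C_1 sends each 2-simplex [p,q,r] to [q,r] − [p,r] + [p,q]. For instance
  ∂aef = ef − af + ae,
  ∂dfg = fg − dg + df.
As a 24×16 matrix over Z this has rank 15, with invariant factors (1,1,1,1,1,1,1,1,1,1,1,1,1,1,1).

Computing H_k = (kernel of ∂_k) / (image of ∂_{k+1}):

  H_0: rank C_0 − rank ∂_1 = 8 − 7 = 1, and the invariant factors of ∂_1 are all 1, so H_0 = Z.
  H_1: rank ker ∂_1 − rank ∂_2 = (24 − 7) − 15 = 2, and the invariant factors of ∂_2 are all 1, so H_1 = Z^2.
  H_2: rank ker ∂_2 − rank ∂_3 = (16 − 15) − 0 = 1, and there is no ∂_3, so H_2 = Z.

H_0 ≅ Z,  H_1 ≅ Z^2,  H_2 ≅ Z.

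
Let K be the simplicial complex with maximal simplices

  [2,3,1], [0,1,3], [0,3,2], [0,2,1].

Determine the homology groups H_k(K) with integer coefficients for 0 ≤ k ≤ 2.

K has 4 vertices, 6 edges, 4 triangles.
rank ∂_0 = 0, rank ∂_1 = 3 ⇒ b_0 = 4 − 0 − 3 = 1; all invariant factors of ∂_1 are 1 so no torsion. So H_0 ≅ Z.
rank ∂_1 = 3, rank ∂_2 = 3 ⇒ b_1 = 6 − 3 − 3 = 0; all invariant factors of ∂_2 are 1 so no torsion. So H_1 ≅ 0.
rank ∂_2 = 3, rank ∂_3 = 0 ⇒ b_2 = 4 − 3 − 0 = 1. So H_2 ≅ Z.

H_0 ≅ Z,  H_1 = 0,  H_2 ≅ Z.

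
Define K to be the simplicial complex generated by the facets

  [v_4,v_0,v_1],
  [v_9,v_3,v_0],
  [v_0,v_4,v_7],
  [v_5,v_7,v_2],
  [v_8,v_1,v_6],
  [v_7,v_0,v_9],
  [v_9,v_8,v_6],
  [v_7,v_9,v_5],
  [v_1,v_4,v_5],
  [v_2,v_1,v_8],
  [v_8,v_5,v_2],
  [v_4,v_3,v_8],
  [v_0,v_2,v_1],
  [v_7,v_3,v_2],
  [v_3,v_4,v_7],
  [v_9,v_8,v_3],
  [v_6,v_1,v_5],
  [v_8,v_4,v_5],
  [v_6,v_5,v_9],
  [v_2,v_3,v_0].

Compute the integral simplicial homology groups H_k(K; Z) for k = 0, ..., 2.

We work with the vertex ordering v_0 < v_1 < v_2 < v_3 < v_4 < v_5 < v_6 < v_7 < v_8 < v_9. The simplices of K, each written with vertices in increasing order, are:

  0-simplices (10): [v_0], [v_1], [v_2], [v_3], [v_4], [v_5], [v_6], [v_7], [v_8], [v_9]
  1-simplices (30): (30 of them)
  2-simplices (20): (20 of them)

Hence C_0 ≅ Z^10, C_1 ≅ Z^30, C_2 ≅ Z^20.

Boundary ∂_1: C_1 → C_0 sends each edge [p,q] (with p < q) to q − p. For instance
  ∂[v_1,v_4] = [v_4] − [v_1].
The resulting 10×30 matrix has rank 9, and its Smith normal form has invariant factors (1,1,1,1,1,1,1,1,1).

Boundary ∂_2: C_2 → C_1 sends each 2-simplex [p,q,r] to [q,r] − [p,r] + [p,q]. For instance
  ∂[v_2,v_5,v_7] = [v_5,v_7] − [v_2,v_7] + [v_2,v_5],
  ∂[v_5,v_6,v_9] = [v_6,v_9] − [v_5,v_9] + [v_5,v_6].
This gives a 30×20 integer matrix of rank 20; reducing to Smith normal form yields diagonal entries (1,1,1,1,1,1,1,1,1,1,1,1,1,1,1,1,1,1,1,2).

From H_k ≅ ker(∂_k) / im(∂_{k+1}) we obtain:

  H_0: rank C_0 − rank ∂_1 = 10 − 9 = 1, and the invariant factors of ∂_1 are all 1, so H_0 ≅ Z.
  H_1: rank ker ∂_1 − rank ∂_2 = (30 − 9) − 20 = 1, and ∂_2 has invariant factor 2 > 1, so H_1 ≅ Z × Z/2.
  H_2: rank ker ∂_2 − rank ∂_3 = (20 − 20) − 0 = 0, and there is no ∂_3, so H_2 ≅ 0.

(K is a triangulation of the Klein bottle.)

H_0 = Z,  H_1 = Z × Z/2,  H_2 = 0.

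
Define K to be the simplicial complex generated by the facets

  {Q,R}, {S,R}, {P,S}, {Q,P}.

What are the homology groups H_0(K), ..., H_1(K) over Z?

Order the vertices as P < Q < R < S. Listing each simplex with vertices in this order, K has dimension 1 with simplices:

  0-simplices (4): P, Q, R, S
  1-simplices (4): PQ, PS, QR, RS

giving chain groups C_0 ≅ Z^4, C_1 ≅ Z^4.

∂_1: C_1 → C_0 sends each edge [p,q] (with p < q) to q − p. For instance
  ∂RS = S − R.
As a 4×4 matrix over Z this has rank 3, with invariant factors (1,1,1).

Computing H_k = (kernel of ∂_k) / (image of ∂_{k+1}):

  H_0: rank C_0 − rank ∂_1 = 4 − 3 = 1, and the invariant factors of ∂_1 are all 1, so H_0 = Z.
  H_1: rank ker ∂_1 − rank ∂_2 = (4 − 3) − 0 = 1, and there is no ∂_2, so H_1 = Z.

As a check, the Euler characteristic is 4 − 4 = 0, which agrees with 1 − 1 = 0.

H_0 = Z,  H_1 = Z.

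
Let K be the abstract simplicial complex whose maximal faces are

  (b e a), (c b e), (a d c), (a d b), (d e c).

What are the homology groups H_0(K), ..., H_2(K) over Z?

Order the vertices as a < b < c < d < e. Listing each simplex with vertices in this order, K has dimension 2 with simplices:

  0-simplices (5): a, b, c, d, e
  1-simplices (10): ab, ac, ad, ae, bc, bd, be, cd, ce, de
  2-simplices (5): abd, abe, acd, bce, cde

Hence C_0 ≅ Z^5, C_1 ≅ Z^10, C_2 ≅ Z^5.

∂_1: C_1 → C_0 is given by ∂[p,q] = [q] − [p]. For instance
  ∂ad = d − a.
This gives a 5×10 integer matrix of rank 4; reducing to Smith normal form yields diagonal entries (1,1,1,1).

∂_2: C_2 → C_1 sends each 2-simplex [p,q,r] to [q,r] − [p,r] + [p,q]. For instance
  ∂bce = ce − be + bc,
  ∂acd = cd − ad + ac.
This gives a 10×5 integer matrix of rank 5; reducing to Smith normal form yields diagonal entries (1,1,1,1,1).

Computing H_k = (kernel of ∂_k) / (image of ∂_{k+1}):

  H_0: rank C_0 − rank ∂_1 = 5 − 4 = 1, and the invariant factors of ∂_1 are all 1, so H_0 = Z.
  H_1: rank ker ∂_1 − rank ∂_2 = (10 − 4) − 5 = 1, and the invariant factors of ∂_2 are all 1, so H_1 = Z.
  H_2: rank ker ∂_2 − rank ∂_3 = (5 − 5) − 0 = 0, and there is no ∂_3, so H_2 = 0.

As a check, the Euler characteristic is 5 − 10 + 5 = 0, which agrees with 1 − 1 + 0 = 0.
(K is a triangulation of the Möbius band.)

H_0 = Z,  H_1 = Z,  H_2 = 0.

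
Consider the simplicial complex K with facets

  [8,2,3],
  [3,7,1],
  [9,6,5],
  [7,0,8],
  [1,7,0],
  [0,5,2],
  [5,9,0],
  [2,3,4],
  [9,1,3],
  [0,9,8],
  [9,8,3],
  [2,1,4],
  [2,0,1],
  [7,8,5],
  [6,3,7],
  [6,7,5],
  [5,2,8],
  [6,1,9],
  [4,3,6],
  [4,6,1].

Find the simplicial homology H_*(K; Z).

We work with the vertex ordering 0 < 1 < 2 < 3 < 4 < 5 < 6 < 7 < 8 < 9. The simplices of K, each written with vertices in increasing order, are:

  0-simplices (10): [0], [1], [2], [3], [4], [5], [6], [7], [8], [9]
  1-simplices (30): (30 of them)
  2-simplices (20): (20 of them)

so the chain groups are C_0 ≅ Z^10, C_1 ≅ Z^30, C_2 ≅ Z^20.

The boundary map ∂_1: C_1 → C_0 sends each edge [p,q] (with p < q) to q − p. For instance
  ∂[7,8] = [8] − [7].
This gives a 10×30 integer matrix of rank 9; reducing to Smith normal form yields diagonal entries (1,1,1,1,1,1,1,1,1).

∂_2: C_2 → C_1 sends each 2-simplex [p,q,r] to [q,r] − [p,r] + [p,q]. For instance
  ∂[3,8,9] = [8,9] − [3,9] + [3,8],
  ∂[3,6,7] = [6,7] − [3,7] + [3,6].
This gives a 30×20 integer matrix of rank 20; reducing to Smith normal form yields diagonal entries (1,1,1,1,1,1,1,1,1,1,1,1,1,1,1,1,1,1,1,2).

From H_k ≅ ker(∂_k) / im(∂_{k+1}) we obtain:

  H_0: rank C_0 − rank ∂_1 = 10 − 9 = 1, and the invariant factors of ∂_1 are all 1, so H_0 = Z.
  H_1: rank ker ∂_1 − rank ∂_2 = (30 − 9) − 20 = 1, and ∂_2 has invariant factor 2 > 1, so H_1 = Z ⊕ Z/2Z.
  H_2: rank ker ∂_2 − rank ∂_3 = (20 − 20) − 0 = 0, and there is no ∂_3, so H_2 = 0.

As a check, the Euler characteristic is 10 − 30 + 20 = 0, which agrees with 1 − 1 + 0 = 0.
(K is a triangulation of the Klein bottle.)

H_0 ≅ Z,  H_1 ≅ Z ⊕ Z/2Z,  H_2 = 0.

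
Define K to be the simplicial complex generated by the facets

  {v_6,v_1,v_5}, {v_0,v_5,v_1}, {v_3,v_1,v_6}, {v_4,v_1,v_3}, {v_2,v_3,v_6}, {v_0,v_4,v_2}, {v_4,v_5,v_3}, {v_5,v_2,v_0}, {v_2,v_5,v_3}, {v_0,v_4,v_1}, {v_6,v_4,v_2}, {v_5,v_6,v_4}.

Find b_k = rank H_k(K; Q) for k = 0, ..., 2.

b_0 = 1, b_1 = 0, b_2 = 0.

Take the total order v_0 < v_1 < v_2 < v_3 < v_4 < v_5 < v_6 on the vertex set. Then K (dimension 2) consists of the simplices:

  0-simplices (7): [v_0], [v_1], [v_2], [v_3], [v_4], [v_5], [v_6]
  1-simplices (18): (18 of them)
  2-simplices (12): (12 of them)

Hence C_0 ≅ Z^7, C_1 ≅ Z^18, C_2 ≅ Z^12.

The boundary map ∂_1: C_1 → C_0 is given by ∂[p,q] = [q] − [p].
As a 7×18 matrix over Z this has rank 6, with invariant factors (1,1,1,1,1,1).

The boundary map ∂_2: C_2 → C_1 acts by ∂[p,q,r] = [q,r] − [p,r] + [p,q]. For instance
  ∂[v_0,v_2,v_5] = [v_2,v_5] − [v_0,v_5] + [v_0,v_2],
  ∂[v_2,v_4,v_6] = [v_4,v_6] − [v_2,v_6] + [v_2,v_4].
This gives a 18×12 integer matrix of rank 12; reducing to Smith normal form yields diagonal entries (1,1,1,1,1,1,1,1,1,1,1,2).

From H_k ≅ ker(∂_k) / im(∂_{k+1}) we obtain:

  H_0: rank C_0 − rank ∂_1 = 7 − 6 = 1, and the invariant factors of ∂_1 are all 1, so H_0 ≅ Z.
  H_1: rank ker ∂_1 − rank ∂_2 = (18 − 6) − 12 = 0, and ∂_2 has invariant factor 2 > 1, so H_1 ≅ Z/2Z.
  H_2: rank ker ∂_2 − rank ∂_3 = (12 − 12) − 0 = 0, and there is no ∂_3, so H_2 ≅ 0.

As a check, the Euler characteristic is 7 − 18 + 12 = 1, which agrees with 1 − 0 + 0 = 1.

Hence the Betti numbers are b_0 = 1, b_1 = 0, b_2 = 0.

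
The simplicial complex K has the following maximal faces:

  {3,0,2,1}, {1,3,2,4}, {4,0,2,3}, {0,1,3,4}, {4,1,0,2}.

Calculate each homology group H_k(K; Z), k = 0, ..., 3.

H_0 = Z,  H_1 = 0,  H_2 = 0,  H_3 = Z.

Take the total order 0 < 1 < 2 < 3 < 4 on the vertex set. Then K (dimension 3) consists of the simplices:

  0-simplices (5): [0], [1], [2], [3], [4]
  1-simplices (10): [0,1], [0,2], [0,3], [0,4], [1,2], [1,3], [1,4], [2,3], [2,4], [3,4]
  2-simplices (10): [0,1,2], [0,1,3], [0,1,4], [0,2,3], [0,2,4], [0,3,4], [1,2,3], [1,2,4], [1,3,4], [2,3,4]
  3-simplices (5): [0,1,2,3], [0,1,2,4], [0,1,3,4], [0,2,3,4], [1,2,3,4]

so the chain groups are C_0 ≅ Z^5, C_1 ≅ Z^10, C_2 ≅ Z^10, C_3 ≅ Z^5.

Boundary ∂_1: C_1 → C_0 is given by ∂[p,q] = [q] − [p].
The resulting 5×10 matrix has rank 4, and its Smith normal form has invariant factors (1,1,1,1).

The boundary map ∂_2: C_2 → C_1 maps a triangle to the signed sum of its edges. For instance
  ∂[0,3,4] = [3,4] − [0,4] + [0,3],
  ∂[0,1,2] = [1,2] − [0,2] + [0,1].
This gives a 10×10 integer matrix of rank 6; reducing to Smith normal form yields diagonal entries (1,1,1,1,1,1).

∂_3: C_3 → C_2 sends each 3-simplex σ to the alternating sum Σ_i (−1)^i (σ with its i-th vertex removed). For instance
  ∂[0,1,2,4] = [1,2,4] − [0,2,4] + [0,1,4] − [0,1,2],
  ∂[0,1,3,4] = [1,3,4] − [0,3,4] + [0,1,4] − [0,1,3].
As a 10×5 matrix over Z this has rank 4, with invariant factors (1,1,1,1).

Now H_k = ker ∂_k / im ∂_{k+1}, so:

  H_0: rank C_0 − rank ∂_1 = 5 − 4 = 1, and the invariant factors of ∂_1 are all 1, so H_0 ≅ Z.
  H_1: rank ker ∂_1 − rank ∂_2 = (10 − 4) − 6 = 0, and the invariant factors of ∂_2 are all 1, so H_1 ≅ 0.
  H_2: rank ker ∂_2 − rank ∂_3 = (10 − 6) − 4 = 0, and the invariant factors of ∂_3 are all 1, so H_2 ≅ 0.
  H_3: rank ker ∂_3 − rank ∂_4 = (5 − 4) − 0 = 1, and there is no ∂_4, so H_3 ≅ Z.

(K is a triangulation of the 3-sphere S^3.)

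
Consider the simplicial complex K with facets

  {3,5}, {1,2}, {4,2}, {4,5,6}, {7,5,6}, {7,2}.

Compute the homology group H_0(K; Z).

H_0 = Z.

We work with the vertex ordering 1 < 2 < 3 < 4 < 5 < 6 < 7. The simplices of K, each written with vertices in increasing order, are:

  0-simplices (7): [1], [2], [3], [4], [5], [6], [7]
  1-simplices (9): [1,2], [2,4], [2,7], [3,5], [4,5], [4,6], [5,6], [5,7], [6,7]
  2-simplices (2): [4,5,6], [5,6,7]

Hence C_0 ≅ Z^7, C_1 ≅ Z^9, C_2 ≅ Z^2.

Boundary ∂_1: C_1 → C_0 sends each edge [p,q] (with p < q) to q − p. For instance
  ∂[4,6] = [6] − [4].
As a 7×9 matrix over Z this has rank 6, with invariant factors (1,1,1,1,1,1).

Boundary ∂_2: C_2 → C_1 sends each 2-simplex [p,q,r] to [q,r] − [p,r] + [p,q]. For instance
  ∂[5,6,7] = [6,7] − [5,7] + [5,6],
  ∂[4,5,6] = [5,6] − [4,6] + [4,5].
The resulting 9×2 matrix has rank 2, and its Smith normal form has invariant factors (1,1).

From H_k ≅ ker(∂_k) / im(∂_{k+1}) we obtain:

  H_0: rank C_0 − rank ∂_1 = 7 − 6 = 1, and the invariant factors of ∂_1 are all 1, so H_0 = Z.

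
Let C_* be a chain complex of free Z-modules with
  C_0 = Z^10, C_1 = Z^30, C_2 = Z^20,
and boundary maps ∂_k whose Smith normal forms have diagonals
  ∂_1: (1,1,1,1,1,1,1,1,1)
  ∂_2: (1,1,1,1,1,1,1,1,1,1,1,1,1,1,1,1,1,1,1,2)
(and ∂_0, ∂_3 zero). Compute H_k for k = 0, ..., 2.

H_0: b_0 = 10 − 0 − 9 = 1; torsion from ∂_1 factors > 1: none. So H_0 = Z.
H_1: b_1 = 30 − 9 − 20 = 1; torsion from ∂_2 factors > 1: [2]. So H_1 = Z ⊕ Z/2Z.
H_2: b_2 = 20 − 20 − 0 = 0; torsion from ∂_3 factors > 1: none. So H_2 = 0.

H_0 = Z,  H_1 = Z ⊕ Z/2Z,  H_2 = 0.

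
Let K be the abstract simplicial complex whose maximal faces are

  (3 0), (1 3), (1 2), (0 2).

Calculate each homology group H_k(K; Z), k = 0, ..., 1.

Fix the vertex order 0 < 1 < 2 < 3 and write every simplex with vertices in increasing order. Then dim K = 1 and the simplices of K are:

  0-simplices (4): [0], [1], [2], [3]
  1-simplices (4): [0,2], [0,3], [1,2], [1,3]

Hence C_0 ≅ Z^4, C_1 ≅ Z^4.

The boundary map ∂_1: C_1 → C_0 is given by ∂[p,q] = [q] − [p].
The resulting 4×4 matrix has rank 3, and its Smith normal form has invariant factors (1,1,1).

Computing H_k = (kernel of ∂_k) / (image of ∂_{k+1}):

  H_0: rank C_0 − rank ∂_1 = 4 − 3 = 1, and the invariant factors of ∂_1 are all 1, so H_0 = Z.
  H_1: rank ker ∂_1 − rank ∂_2 = (4 − 3) − 0 = 1, and there is no ∂_2, so H_1 = Z.

(K is a triangulation of the circle S^1.)

H_0 = Z,  H_1 = Z.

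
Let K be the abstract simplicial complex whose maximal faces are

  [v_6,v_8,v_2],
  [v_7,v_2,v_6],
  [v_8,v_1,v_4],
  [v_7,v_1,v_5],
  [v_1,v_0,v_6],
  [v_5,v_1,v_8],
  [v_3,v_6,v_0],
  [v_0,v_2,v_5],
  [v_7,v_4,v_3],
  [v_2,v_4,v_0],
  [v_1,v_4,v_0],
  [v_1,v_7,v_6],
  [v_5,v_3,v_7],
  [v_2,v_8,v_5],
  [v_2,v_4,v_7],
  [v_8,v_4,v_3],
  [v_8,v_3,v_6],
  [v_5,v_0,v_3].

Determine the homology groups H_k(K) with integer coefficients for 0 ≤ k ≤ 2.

Order the vertices as v_0 < v_1 < v_2 < v_3 < v_4 < v_5 < v_6 < v_7 < v_8. Listing each simplex with vertices in this order, K has dimension 2 with simplices:

  0-simplices (9): [v_0], [v_1], [v_2], [v_3], [v_4], [v_5], [v_6], [v_7], [v_8]
  1-simplices (27): (27 of them)
  2-simplices (18): (18 of them)

so the chain groups are C_0 ≅ Z^9, C_1 ≅ Z^27, C_2 ≅ Z^18.

The boundary map ∂_1: C_1 → C_0 maps an edge to its endpoints' difference, ∂[p,q] = q − p. For instance
  ∂[v_2,v_4] = [v_4] − [v_2].
The resulting 9×27 matrix has rank 8, and its Smith normal form has invariant factors (1,1,1,1,1,1,1,1).

The boundary map ∂_2: C_2 → C_1 maps a triangle to the signed sum of its edges. For instance
  ∂[v_0,v_1,v_4] = [v_1,v_4] − [v_0,v_4] + [v_0,v_1],
  ∂[v_0,v_3,v_5] = [v_3,v_5] − [v_0,v_5] + [v_0,v_3].
The 27×18 boundary matrix has rank 17 and Smith normal form diag(1,1,1,1,1,1,1,1,1,1,1,1,1,1,1,1,1).

Computing H_k = (kernel of ∂_k) / (image of ∂_{k+1}):

  H_0: rank C_0 − rank ∂_1 = 9 − 8 = 1, and the invariant factors of ∂_1 are all 1, so H_0 ≅ Z.
  H_1: rank ker ∂_1 − rank ∂_2 = (27 − 8) − 17 = 2, and the invariant factors of ∂_2 are all 1, so H_1 ≅ Z^2.
  H_2: rank ker ∂_2 − rank ∂_3 = (18 − 17) − 0 = 1, and there is no ∂_3, so H_2 ≅ Z.

As a check, the Euler characteristic is 9 − 27 + 18 = 0, which agrees with 1 − 2 + 1 = 0.

H_0 ≅ Z,  H_1 ≅ Z^2,  H_2 ≅ Z.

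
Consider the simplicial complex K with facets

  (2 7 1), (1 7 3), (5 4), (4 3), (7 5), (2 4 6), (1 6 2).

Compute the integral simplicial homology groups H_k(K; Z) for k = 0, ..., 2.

H_0 = Z,  H_1 = Z^2,  H_2 = 0.

Order the vertices as 1 < 2 < 3 < 4 < 5 < 6 < 7. Listing each simplex with vertices in this order, K has dimension 2 with simplices:

  0-simplices (7): [1], [2], [3], [4], [5], [6], [7]
  1-simplices (12): [1,2], [1,3], [1,6], [1,7], [2,4], [2,6], [2,7], [3,4], [3,7], [4,5], [4,6], [5,7]
  2-simplices (4): [1,2,6], [1,2,7], [1,3,7], [2,4,6]

giving chain groups C_0 ≅ Z^7, C_1 ≅ Z^12, C_2 ≅ Z^4.

The boundary map ∂_1: C_1 → C_0 maps an edge to its endpoints' difference, ∂[p,q] = q − p. For instance
  ∂[2,7] = [7] − [2].
The 7×12 boundary matrix has rank 6 and Smith normal form diag(1,1,1,1,1,1).

∂_2: C_2 → C_1 maps a triangle to the signed sum of its edges. For instance
  ∂[1,2,6] = [2,6] − [1,6] + [1,2],
  ∂[1,2,7] = [2,7] − [1,7] + [1,2].
The 12×4 boundary matrix has rank 4 and Smith normal form diag(1,1,1,1).

Now H_k = ker ∂_k / im ∂_{k+1}, so:

  H_0: rank C_0 − rank ∂_1 = 7 − 6 = 1, and the invariant factors of ∂_1 are all 1, so H_0 ≅ Z.
  H_1: rank ker ∂_1 − rank ∂_2 = (12 − 6) − 4 = 2, and the invariant factors of ∂_2 are all 1, so H_1 ≅ Z^2.
  H_2: rank ker ∂_2 − rank ∂_3 = (4 − 4) − 0 = 0, and there is no ∂_3, so H_2 ≅ 0.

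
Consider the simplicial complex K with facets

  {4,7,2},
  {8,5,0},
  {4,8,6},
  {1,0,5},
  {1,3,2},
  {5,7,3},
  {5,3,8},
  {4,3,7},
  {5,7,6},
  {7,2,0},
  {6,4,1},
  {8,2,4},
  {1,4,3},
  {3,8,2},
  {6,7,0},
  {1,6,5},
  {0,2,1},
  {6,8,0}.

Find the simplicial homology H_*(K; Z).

H_0 = Z,  H_1 = Z ⊕ Z_2,  H_2 = 0.

Order the vertices as 0 < 1 < 2 < 3 < 4 < 5 < 6 < 7 < 8. Listing each simplex with vertices in this order, K has dimension 2 with simplices:

  0-simplices (9): [0], [1], [2], [3], [4], [5], [6], [7], [8]
  1-simplices (27): (27 of them)
  2-simplices (18): [0,1,2], [0,1,5], [0,2,7], [0,5,8], [0,6,7], [0,6,8], [1,2,3], [1,3,4], [1,4,6], [1,5,6], [2,3,8], [2,4,7], [2,4,8], [3,4,7], [3,5,7], [3,5,8], [4,6,8], [5,6,7]

giving chain groups C_0 ≅ Z^9, C_1 ≅ Z^27, C_2 ≅ Z^18.

Boundary ∂_1: C_1 → C_0 sends each edge [p,q] (with p < q) to q − p. For instance
  ∂[2,8] = [8] − [2].
The resulting 9×27 matrix has rank 8, and its Smith normal form has invariant factors (1,1,1,1,1,1,1,1).

The boundary map ∂_2: C_2 → C_1 acts by ∂[p,q,r] = [q,r] − [p,r] + [p,q]. For instance
  ∂[0,5,8] = [5,8] − [0,8] + [0,5],
  ∂[0,6,8] = [6,8] − [0,8] + [0,6].
As a 27×18 matrix over Z this has rank 18, with invariant factors (1,1,1,1,1,1,1,1,1,1,1,1,1,1,1,1,1,2).

Now H_k = ker ∂_k / im ∂_{k+1}, so:

  H_0: rank C_0 − rank ∂_1 = 9 − 8 = 1, and the invariant factors of ∂_1 are all 1, so H_0 = Z.
  H_1: rank ker ∂_1 − rank ∂_2 = (27 − 8) − 18 = 1, and ∂_2 has invariant factor 2 > 1, so H_1 = Z ⊕ Z_2.
  H_2: rank ker ∂_2 − rank ∂_3 = (18 − 18) − 0 = 0, and there is no ∂_3, so H_2 = 0.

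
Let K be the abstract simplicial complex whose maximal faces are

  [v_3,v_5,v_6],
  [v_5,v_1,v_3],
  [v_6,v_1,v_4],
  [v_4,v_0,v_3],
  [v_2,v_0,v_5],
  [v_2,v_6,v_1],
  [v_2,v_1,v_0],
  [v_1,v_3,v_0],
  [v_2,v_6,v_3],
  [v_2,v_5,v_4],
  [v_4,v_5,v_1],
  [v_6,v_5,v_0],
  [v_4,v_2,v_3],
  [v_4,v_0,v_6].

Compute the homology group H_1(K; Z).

K has 7 vertices, 21 edges, 14 triangles.
rank ∂_1 = 6, rank ∂_2 = 13 ⇒ b_1 = 21 − 6 − 13 = 2; all invariant factors of ∂_2 are 1 so no torsion. So H_1 ≅ Z^2.

H_1 = Z^2.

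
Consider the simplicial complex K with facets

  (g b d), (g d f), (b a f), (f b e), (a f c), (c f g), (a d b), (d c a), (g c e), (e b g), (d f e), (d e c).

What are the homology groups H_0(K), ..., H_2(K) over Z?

H_0 ≅ Z,  H_1 ≅ Z/2Z,  H_2 = 0.

Order the vertices as a < b < c < d < e < f < g. Listing each simplex with vertices in this order, K has dimension 2 with simplices:

  0-simplices (7): a, b, c, d, e, f, g
  1-simplices (18): ab, ac, ad, af, bd, be, bf, bg, cd, ce, cf, cg, de, df, dg, ef, eg, fg
  2-simplices (12): abd, abf, acd, acf, bdg, bef, beg, cde, ceg, cfg, def, dfg

so the chain groups are C_0 ≅ Z^7, C_1 ≅ Z^18, C_2 ≅ Z^12.

∂_1: C_1 → C_0 maps an edge to its endpoints' difference, ∂[p,q] = q − p. For instance
  ∂bg = g − b.
As a 7×18 matrix over Z this has rank 6, with invariant factors (1,1,1,1,1,1).

Boundary ∂_2: C_2 → C_1 acts by ∂[p,q,r] = [q,r] − [p,r] + [p,q]. For instance
  ∂abd = bd − ad + ab,
  ∂bdg = dg − bg + bd.
This gives a 18×12 integer matrix of rank 12; reducing to Smith normal form yields diagonal entries (1,1,1,1,1,1,1,1,1,1,1,2).

From H_k ≅ ker(∂_k) / im(∂_{k+1}) we obtain:

  H_0: rank C_0 − rank ∂_1 = 7 − 6 = 1, and the invariant factors of ∂_1 are all 1, so H_0 = Z.
  H_1: rank ker ∂_1 − rank ∂_2 = (18 − 6) − 12 = 0, and ∂_2 has invariant factor 2 > 1, so H_1 = Z/2Z.
  H_2: rank ker ∂_2 − rank ∂_3 = (12 − 12) − 0 = 0, and there is no ∂_3, so H_2 = 0.

As a check, the Euler characteristic is 7 − 18 + 12 = 1, which agrees with 1 − 0 + 0 = 1.
(K is a triangulation of the real projective plane RP^2.)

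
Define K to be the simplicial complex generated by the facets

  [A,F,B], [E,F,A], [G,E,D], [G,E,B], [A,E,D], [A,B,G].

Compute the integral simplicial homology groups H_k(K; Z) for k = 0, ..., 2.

Take the total order A < B < D < E < F < G on the vertex set. Then K (dimension 2) consists of the simplices:

  0-simplices (6): A, B, D, E, F, G
  1-simplices (12): AB, AD, AE, AF, AG, BE, BF, BG, DE, DG, EF, EG
  2-simplices (6): ABF, ABG, ADE, AEF, BEG, DEG

so the chain groups are C_0 ≅ Z^6, C_1 ≅ Z^12, C_2 ≅ Z^6.

∂_1: C_1 → C_0 is given by ∂[p,q] = [q] − [p]. For instance
  ∂AF = F − A.
This gives a 6×12 integer matrix of rank 5; reducing to Smith normal form yields diagonal entries (1,1,1,1,1).

The boundary map ∂_2: C_2 → C_1 acts by ∂[p,q,r] = [q,r] − [p,r] + [p,q]. For instance
  ∂DEG = EG − DG + DE,
  ∂ABF = BF − AF + AB.
The resulting 12×6 matrix has rank 6, and its Smith normal form has invariant factors (1,1,1,1,1,1).

Now H_k = ker ∂_k / im ∂_{k+1}, so:

  H_0: rank C_0 − rank ∂_1 = 6 − 5 = 1, and the invariant factors of ∂_1 are all 1, so H_0 = Z.
  H_1: rank ker ∂_1 − rank ∂_2 = (12 − 5) − 6 = 1, and the invariant factors of ∂_2 are all 1, so H_1 = Z.
  H_2: rank ker ∂_2 − rank ∂_3 = (6 − 6) − 0 = 0, and there is no ∂_3, so H_2 = 0.

H_0 = Z,  H_1 = Z,  H_2 = 0.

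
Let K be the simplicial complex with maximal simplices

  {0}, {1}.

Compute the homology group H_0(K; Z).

Fix the vertex order 0 < 1 and write every simplex with vertices in increasing order. Then dim K = 0 and the simplices of K are:

  0-simplices (2): [0], [1]

so the chain groups are C_0 ≅ Z^2.

Computing H_k = (kernel of ∂_k) / (image of ∂_{k+1}):

  H_0: rank C_0 − rank ∂_1 = 2 − 0 = 2, and there is no ∂_1, so H_0 = Z^2.

(K is a triangulation of a set of 2 points.)

H_0 = Z^2.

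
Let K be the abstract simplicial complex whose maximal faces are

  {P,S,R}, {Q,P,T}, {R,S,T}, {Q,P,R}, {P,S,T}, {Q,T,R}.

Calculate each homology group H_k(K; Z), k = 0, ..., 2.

We work with the vertex ordering P < Q < R < S < T. The simplices of K, each written with vertices in increasing order, are:

  0-simplices (5): P, Q, R, S, T
  1-simplices (9): PQ, PR, PS, PT, QR, QT, RS, RT, ST
  2-simplices (6): PQR, PQT, PRS, PST, QRT, RST

so the chain groups are C_0 ≅ Z^5, C_1 ≅ Z^9, C_2 ≅ Z^6.

Boundary ∂_1: C_1 → C_0 sends each edge [p,q] (with p < q) to q − p. For instance
  ∂PR = R − P.
As a 5×9 matrix over Z this has rank 4, with invariant factors (1,1,1,1).

∂_2: C_2 → C_1 acts by ∂[p,q,r] = [q,r] − [p,r] + [p,q]. For instance
  ∂PQR = QR − PR + PQ,
  ∂PRS = RS − PS + PR.
The 9×6 boundary matrix has rank 5 and Smith normal form diag(1,1,1,1,1).

From H_k ≅ ker(∂_k) / im(∂_{k+1}) we obtain:

  H_0: rank C_0 − rank ∂_1 = 5 − 4 = 1, and the invariant factors of ∂_1 are all 1, so H_0 = Z.
  H_1: rank ker ∂_1 − rank ∂_2 = (9 − 4) − 5 = 0, and the invariant factors of ∂_2 are all 1, so H_1 = 0.
  H_2: rank ker ∂_2 − rank ∂_3 = (6 − 5) − 0 = 1, and there is no ∂_3, so H_2 = Z.

H_0 ≅ Z,  H_1 = 0,  H_2 ≅ Z.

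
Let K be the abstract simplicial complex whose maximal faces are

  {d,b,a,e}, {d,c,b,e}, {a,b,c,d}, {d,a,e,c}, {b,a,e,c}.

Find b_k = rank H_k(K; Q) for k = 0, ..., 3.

Fix the vertex order a < b < c < d < e and write every simplex with vertices in increasing order. Then dim K = 3 and the simplices of K are:

  0-simplices (5): a, b, c, d, e
  1-simplices (10): ab, ac, ad, ae, bc, bd, be, cd, ce, de
  2-simplices (10): abc, abd, abe, acd, ace, ade, bcd, bce, bde, cde
  3-simplices (5): abcd, abce, abde, acde, bcde

Hence C_0 ≅ Z^5, C_1 ≅ Z^10, C_2 ≅ Z^10, C_3 ≅ Z^5.

∂_1: C_1 → C_0 is given by ∂[p,q] = [q] − [p]. For instance
  ∂ab = b − a.
The 5×10 boundary matrix has rank 4 and Smith normal form diag(1,1,1,1).

The boundary map ∂_2: C_2 → C_1 maps a triangle to the signed sum of its edges. For instance
  ∂bcd = cd − bd + bc,
  ∂abd = bd − ad + ab.
The 10×10 boundary matrix has rank 6 and Smith normal form diag(1,1,1,1,1,1).

The boundary map ∂_3: C_3 → C_2 sends each 3-simplex σ to the alternating sum Σ_i (−1)^i (σ with its i-th vertex removed). For instance
  ∂bcde = cde − bde + bce − bcd,
  ∂abce = bce − ace + abe − abc.
The resulting 10×5 matrix has rank 4, and its Smith normal form has invariant factors (1,1,1,1).

Computing H_k = (kernel of ∂_k) / (image of ∂_{k+1}):

  H_0: rank C_0 − rank ∂_1 = 5 − 4 = 1, and the invariant factors of ∂_1 are all 1, so H_0 = Z.
  H_1: rank ker ∂_1 − rank ∂_2 = (10 − 4) − 6 = 0, and the invariant factors of ∂_2 are all 1, so H_1 = 0.
  H_2: rank ker ∂_2 − rank ∂_3 = (10 − 6) − 4 = 0, and the invariant factors of ∂_3 are all 1, so H_2 = 0.
  H_3: rank ker ∂_3 − rank ∂_4 = (5 − 4) − 0 = 1, and there is no ∂_4, so H_3 = Z.

(K is a triangulation of the 3-sphere S^3.)

Hence the Betti numbers are b_0 = 1, b_1 = 0, b_2 = 0, b_3 = 1.

b_0 = 1, b_1 = 0, b_2 = 0, b_3 = 1.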